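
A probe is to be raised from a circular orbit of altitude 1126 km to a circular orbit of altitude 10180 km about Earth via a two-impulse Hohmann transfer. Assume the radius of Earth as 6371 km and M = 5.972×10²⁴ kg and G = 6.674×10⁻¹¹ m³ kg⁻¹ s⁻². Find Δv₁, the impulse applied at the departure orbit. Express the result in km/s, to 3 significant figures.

Δv ≈ 1.26 km/s

μ = GM = 6.674×10⁻¹¹ × 5.972×10²⁴ = 3.986×10¹⁴ m³/s².
r₁ = 6371 + 1126 = 7497.0 km = 7.4970×10⁶ m.
r₂ = 6371 + 10180 = 16551 km = 1.6551×10⁷ m.
Transfer ellipse a_t = (r₁ + r₂)/2 = 1.202×10⁷ m.
At r₁: circular v_c1 = √(μ/r₁) = 7291 m/s; transfer-perigee v_p = √[μ(2/r₁ − 1/a_t)] = 8555 m/s.
Δv₁ = v_p − v_c1 = 1263 m/s.
= 1.263 km/s.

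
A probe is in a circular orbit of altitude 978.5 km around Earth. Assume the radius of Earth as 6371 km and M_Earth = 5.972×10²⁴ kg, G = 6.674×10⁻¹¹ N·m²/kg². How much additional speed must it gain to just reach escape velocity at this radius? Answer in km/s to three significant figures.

Δv ≈ 3.05 km/s

μ = GM = 6.674×10⁻¹¹ × 5.972×10²⁴ = 3.986×10¹⁴ m³/s².
r = 6371 + 978.5 = 7349.5 km = 7.3495×10⁶ m.
Circular speed v_c = √(μ/r) = 7364 m/s.
Escape speed v_esc = √(2μ/r) = √2 × v_c = 10410 m/s.
Δv = v_esc − v_c = 3050 m/s = 3.050 km/s.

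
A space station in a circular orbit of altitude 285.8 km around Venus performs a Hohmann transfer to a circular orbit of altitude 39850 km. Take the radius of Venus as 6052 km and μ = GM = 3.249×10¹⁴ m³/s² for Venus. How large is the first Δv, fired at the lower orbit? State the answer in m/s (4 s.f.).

Δv ≈ 2332 m/s

r₁ = 6052 + 285.8 = 6337.8 km = 6.3378×10⁶ m.
r₂ = 6052 + 39850 = 45902 km = 4.5902×10⁷ m.
Transfer ellipse a_t = (r₁ + r₂)/2 = 2.612×10⁷ m.
At r₁: circular v_c1 = √(μ/r₁) = 7160 m/s; transfer-periapsis v_p = √[μ(2/r₁ − 1/a_t)] = 9492 m/s.
Δv₁ = v_p − v_c1 = 2332 m/s.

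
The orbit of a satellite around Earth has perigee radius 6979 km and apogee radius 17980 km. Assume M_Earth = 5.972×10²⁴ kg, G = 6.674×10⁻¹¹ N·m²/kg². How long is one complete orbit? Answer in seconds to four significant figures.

μ = GM = 6.674×10⁻¹¹ × 5.972×10²⁴ = 3.986×10¹⁴ m³/s².
Semi-major axis a = (r_p + r_a)/2 = (6979.0 + 17980)/2 = 12480 km = 1.248×10⁷ m.
By Kepler's third law T = 2π√(a³/μ) = 2π × 2.208×10³ = 1.387×10⁴ s.

T ≈ 13870 seconds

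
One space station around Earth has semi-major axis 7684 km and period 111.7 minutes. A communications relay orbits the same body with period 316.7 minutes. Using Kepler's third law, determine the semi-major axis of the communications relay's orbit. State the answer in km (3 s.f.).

Kepler's third law: a³ ∝ T², so a₂ = a₁ (T₂/T₁)^(2/3).
T₂/T₁ = 2.835, (T₂/T₁)^(2/3) = 2.003.
a₂ = 7684 × 2.003 = 15390 km.

a₂ ≈ 15400 km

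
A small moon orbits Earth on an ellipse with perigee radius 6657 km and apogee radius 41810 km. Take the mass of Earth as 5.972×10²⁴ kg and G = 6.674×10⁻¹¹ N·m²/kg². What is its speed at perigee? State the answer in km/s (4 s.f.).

μ = GM = 6.674×10⁻¹¹ × 5.972×10²⁴ = 3.986×10¹⁴ m³/s².
Semi-major axis a = (r_p + r_a)/2 = 24234 km = 2.423×10⁷ m.
Vis-viva: v² = μ(2/r − 1/a) = 3.986×10¹⁴ × (3.004×10⁻⁷ − 4.127×10⁻⁸) = 1.033×10⁸ m²/s².
v = 10160 m/s = 10.16 km/s.

v ≈ 10.16 km/s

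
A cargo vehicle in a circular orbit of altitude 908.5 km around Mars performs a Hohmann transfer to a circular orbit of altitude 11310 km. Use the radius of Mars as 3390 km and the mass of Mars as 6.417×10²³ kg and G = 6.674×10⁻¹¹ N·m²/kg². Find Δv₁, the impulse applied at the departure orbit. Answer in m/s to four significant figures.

μ = GM = 6.674×10⁻¹¹ × 6.417×10²³ = 4.283×10¹³ m³/s².
r₁ = 3390 + 908.5 = 4298.5 km = 4.2985×10⁶ m.
r₂ = 3390 + 11310 = 14700 km = 1.4700×10⁷ m.
Transfer ellipse a_t = (r₁ + r₂)/2 = 9.499×10⁶ m.
At r₁: circular v_c1 = √(μ/r₁) = 3156 m/s; transfer-periapsis v_p = √[μ(2/r₁ − 1/a_t)] = 3927 m/s.
Δv₁ = v_p − v_c1 = 770.1 m/s.

Δv ≈ 770.1 m/s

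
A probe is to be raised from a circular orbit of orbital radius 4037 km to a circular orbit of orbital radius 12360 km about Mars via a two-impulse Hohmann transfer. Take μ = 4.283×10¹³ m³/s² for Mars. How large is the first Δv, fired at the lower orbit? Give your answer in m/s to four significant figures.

Δv ≈ 742.1 m/s

r₁ = 4037 km = 4.037×10⁶ m.
r₂ = 12360 km = 1.236×10⁷ m.
Transfer ellipse a_t = (r₁ + r₂)/2 = 8.198×10⁶ m.
At r₁: circular v_c1 = √(μ/r₁) = 3257 m/s; transfer-periapsis v_p = √[μ(2/r₁ − 1/a_t)] = 3999 m/s.
Δv₁ = v_p − v_c1 = 742.1 m/s.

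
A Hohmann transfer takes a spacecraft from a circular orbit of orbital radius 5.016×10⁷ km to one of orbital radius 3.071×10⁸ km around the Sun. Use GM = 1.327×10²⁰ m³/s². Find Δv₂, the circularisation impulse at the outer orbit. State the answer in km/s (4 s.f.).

Δv ≈ 9.772 km/s

r₁ = 5.016×10⁷ km = 5.016×10¹⁰ m.
r₂ = 3.071×10⁸ km = 3.071×10¹¹ m.
Transfer ellipse a_t = (r₁ + r₂)/2 = 1.786×10¹¹ m.
At r₁: circular v_c1 = √(μ/r₁) = 51430 m/s; transfer-perihelion v_p = √[μ(2/r₁ − 1/a_t)] = 67440 m/s.
At r₂: circular v_c2 = √(μ/r₂) = 20790 m/s; transfer-aphelion v_a = √[μ(2/r₂ − 1/a_t)] = 11020 m/s.
Δv₂ = v_c2 − v_a = 9772 m/s.
= 9.772 km/s.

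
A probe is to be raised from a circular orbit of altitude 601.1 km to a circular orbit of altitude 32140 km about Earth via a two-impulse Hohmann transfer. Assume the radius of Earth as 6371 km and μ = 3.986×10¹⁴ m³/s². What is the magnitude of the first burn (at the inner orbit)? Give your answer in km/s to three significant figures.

r₁ = 6371 + 601.1 = 6972.1 km = 6.9721×10⁶ m.
r₂ = 6371 + 32140 = 38511 km = 3.8511×10⁷ m.
Transfer ellipse a_t = (r₁ + r₂)/2 = 2.274×10⁷ m.
At r₁: circular v_c1 = √(μ/r₁) = 7561 m/s; transfer-perigee v_p = √[μ(2/r₁ − 1/a_t)] = 9839 m/s.
Δv₁ = v_p − v_c1 = 2278 m/s.
= 2.278 km/s.

Δv ≈ 2.28 km/s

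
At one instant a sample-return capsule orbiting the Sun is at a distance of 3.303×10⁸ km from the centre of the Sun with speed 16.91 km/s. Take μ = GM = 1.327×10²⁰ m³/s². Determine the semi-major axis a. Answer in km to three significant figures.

r = 3.303×10¹¹ m.
Vis-viva rearranged: 1/a = 2/r − v²/μ = 6.055×10⁻¹² − 2.155×10⁻¹² = 3.900×10⁻¹² m⁻¹.
a = 2.564×10¹¹ m = 2.5639×10⁸ km.

a ≈ 2.56×10⁸ km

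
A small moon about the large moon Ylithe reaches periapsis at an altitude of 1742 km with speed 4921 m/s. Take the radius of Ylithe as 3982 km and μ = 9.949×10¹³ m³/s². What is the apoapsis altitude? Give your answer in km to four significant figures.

r_p = 3982 + 1742 = 5724.0 km = 5.724×10⁶ m.
Specific energy ε = v²/2 − μ/r = -5.273×10⁶ J/kg, so a = −μ/(2ε) = 9.434×10⁶ m.
The apsides satisfy r_p + r_a = 2a, so the apoapsis radius is 2a − r_p = 1.314×10⁷ m = 13144 km.
Apoapsis altitude = 13144 − 3982 = 9161.5 km.

apoapsis altitude ≈ 9162 km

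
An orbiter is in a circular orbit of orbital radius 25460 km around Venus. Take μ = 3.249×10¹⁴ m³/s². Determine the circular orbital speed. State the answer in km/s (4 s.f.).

v ≈ 3.572 km/s

r = 25460 km = 2.546×10⁷ m.
For a circular orbit v = √(μ/r) = √(3.249×10¹⁴ / 2.546×10⁷) = √(1.276×10⁷) = 3572 m/s.
That is 3.572 km/s.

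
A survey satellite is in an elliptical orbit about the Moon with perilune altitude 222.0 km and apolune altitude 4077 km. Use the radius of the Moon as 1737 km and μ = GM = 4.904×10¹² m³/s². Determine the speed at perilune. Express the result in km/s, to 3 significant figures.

r_p = 1737 + 222.0 = 1959.0 km = 1.9590×10⁶ m.
r_a = 1737 + 4077 = 5814.0 km = 5.8140×10⁶ m.
Semi-major axis a = (r_p + r_a)/2 = 3886.5 km = 3.886×10⁶ m.
Vis-viva: v² = μ(2/r − 1/a) = 4.904×10¹² × (1.021×10⁻⁶ − 2.573×10⁻⁷) = 3.745×10⁶ m²/s².
v = 1935 m/s = 1.935 km/s.

v ≈ 1.94 km/s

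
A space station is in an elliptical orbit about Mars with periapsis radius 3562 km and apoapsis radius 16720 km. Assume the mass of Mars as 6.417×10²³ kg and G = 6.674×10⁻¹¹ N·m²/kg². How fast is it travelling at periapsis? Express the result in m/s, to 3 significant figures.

μ = GM = 6.674×10⁻¹¹ × 6.417×10²³ = 4.283×10¹³ m³/s².
Semi-major axis a = (r_p + r_a)/2 = 10141 km = 1.014×10⁷ m.
Vis-viva: v² = μ(2/r − 1/a) = 4.283×10¹³ × (5.615×10⁻⁷ − 9.861×10⁻⁸) = 1.982×10⁷ m²/s².
v = 4452 m/s.

v ≈ 4450 m/s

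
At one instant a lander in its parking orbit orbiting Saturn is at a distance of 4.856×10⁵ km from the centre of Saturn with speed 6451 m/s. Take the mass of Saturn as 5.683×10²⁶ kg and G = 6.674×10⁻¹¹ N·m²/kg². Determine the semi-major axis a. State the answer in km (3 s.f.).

μ = GM = 6.674×10⁻¹¹ × 5.683×10²⁶ = 3.793×10¹⁶ m³/s².
r = 4.856×10⁸ m.
Vis-viva rearranged: 1/a = 2/r − v²/μ = 4.119×10⁻⁹ − 1.097×10⁻⁹ = 3.021×10⁻⁹ m⁻¹.
a = 3.310×10⁸ m = 3.3097×10⁵ km.

a ≈ 3.31×10⁵ km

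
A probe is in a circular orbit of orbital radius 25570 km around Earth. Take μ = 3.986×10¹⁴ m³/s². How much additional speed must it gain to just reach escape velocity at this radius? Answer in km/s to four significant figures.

r = 25570 km = 2.557×10⁷ m.
Circular speed v_c = √(μ/r) = 3948 m/s.
Escape speed v_esc = √(2μ/r) = √2 × v_c = 5584 m/s.
Δv = v_esc − v_c = 1635 m/s = 1.635 km/s.

Δv ≈ 1.635 km/s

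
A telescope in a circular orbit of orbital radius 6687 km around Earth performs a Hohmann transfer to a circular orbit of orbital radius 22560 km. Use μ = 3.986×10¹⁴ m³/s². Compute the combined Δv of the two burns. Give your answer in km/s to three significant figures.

Δv_total ≈ 3.23 km/s

r₁ = 6687 km = 6.687×10⁶ m.
r₂ = 22560 km = 2.256×10⁷ m.
Transfer ellipse a_t = (r₁ + r₂)/2 = 1.462×10⁷ m.
At r₁: circular v_c1 = √(μ/r₁) = 7721 m/s; transfer-perigee v_p = √[μ(2/r₁ − 1/a_t)] = 9590 m/s.
Δv₁ = v_p − v_c1 = 1869 m/s.
At r₂: circular v_c2 = √(μ/r₂) = 4203 m/s; transfer-apogee v_a = √[μ(2/r₂ − 1/a_t)] = 2842 m/s.
Δv₂ = v_c2 − v_a = 1361 m/s.
Total Δv = Δv₁ + Δv₂ = 3230 m/s = 3.230 km/s.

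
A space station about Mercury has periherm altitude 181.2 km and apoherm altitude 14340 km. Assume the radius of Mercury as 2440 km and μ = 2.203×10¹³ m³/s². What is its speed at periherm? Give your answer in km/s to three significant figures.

r_p = 2440 + 181.2 = 2621.2 km = 2.6212×10⁶ m.
r_a = 2440 + 14340 = 16780 km = 1.6780×10⁷ m.
Semi-major axis a = (r_p + r_a)/2 = 9700.6 km = 9.701×10⁶ m.
Vis-viva: v² = μ(2/r − 1/a) = 2.203×10¹³ × (7.630×10⁻⁷ − 1.031×10⁻⁷) = 1.454×10⁷ m²/s².
v = 3813 m/s = 3.813 km/s.

v ≈ 3.81 km/s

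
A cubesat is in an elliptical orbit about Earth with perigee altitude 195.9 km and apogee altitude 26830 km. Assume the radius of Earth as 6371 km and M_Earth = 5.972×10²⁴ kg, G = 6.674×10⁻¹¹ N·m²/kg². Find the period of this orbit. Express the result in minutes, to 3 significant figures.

T ≈ 465 minutes

μ = GM = 6.674×10⁻¹¹ × 5.972×10²⁴ = 3.986×10¹⁴ m³/s².
r_p = 6371 + 195.9 = 6566.9 km = 6.5669×10⁶ m.
r_a = 6371 + 26830 = 33201 km = 3.3201×10⁷ m.
Semi-major axis a = (r_p + r_a)/2 = (6566.9 + 33201)/2 = 19884 km = 1.988×10⁷ m.
By Kepler's third law T = 2π√(a³/μ) = 2π × 4.441×10³ = 2.790×10⁴ s.
= 465.1 minutes.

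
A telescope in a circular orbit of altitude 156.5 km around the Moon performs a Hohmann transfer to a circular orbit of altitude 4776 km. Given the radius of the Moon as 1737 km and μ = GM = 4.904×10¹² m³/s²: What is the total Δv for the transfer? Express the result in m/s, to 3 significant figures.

Δv_total ≈ 679 m/s

r₁ = 1737 + 156.5 = 1893.5 km = 1.8935×10⁶ m.
r₂ = 1737 + 4776 = 6513.0 km = 6.5130×10⁶ m.
Transfer ellipse a_t = (r₁ + r₂)/2 = 4.203×10⁶ m.
At r₁: circular v_c1 = √(μ/r₁) = 1609 m/s; transfer-perilune v_p = √[μ(2/r₁ − 1/a_t)] = 2003 m/s.
Δv₁ = v_p − v_c1 = 394.0 m/s.
At r₂: circular v_c2 = √(μ/r₂) = 867.7 m/s; transfer-apolune v_a = √[μ(2/r₂ − 1/a_t)] = 582.4 m/s.
Δv₂ = v_c2 − v_a = 285.3 m/s.
Total Δv = Δv₁ + Δv₂ = 679.3 m/s.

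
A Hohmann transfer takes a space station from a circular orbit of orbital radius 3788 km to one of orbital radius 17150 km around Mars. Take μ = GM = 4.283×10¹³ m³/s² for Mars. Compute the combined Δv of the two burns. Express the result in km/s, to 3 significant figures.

r₁ = 3788 km = 3.788×10⁶ m.
r₂ = 17150 km = 1.715×10⁷ m.
Transfer ellipse a_t = (r₁ + r₂)/2 = 1.047×10⁷ m.
At r₁: circular v_c1 = √(μ/r₁) = 3363 m/s; transfer-periapsis v_p = √[μ(2/r₁ − 1/a_t)] = 4304 m/s.
Δv₁ = v_p − v_c1 = 941.2 m/s.
At r₂: circular v_c2 = √(μ/r₂) = 1580 m/s; transfer-apoapsis v_a = √[μ(2/r₂ − 1/a_t)] = 950.6 m/s.
Δv₂ = v_c2 − v_a = 629.7 m/s.
Total Δv = Δv₁ + Δv₂ = 1571 m/s = 1.571 km/s.

Δv_total ≈ 1.57 km/s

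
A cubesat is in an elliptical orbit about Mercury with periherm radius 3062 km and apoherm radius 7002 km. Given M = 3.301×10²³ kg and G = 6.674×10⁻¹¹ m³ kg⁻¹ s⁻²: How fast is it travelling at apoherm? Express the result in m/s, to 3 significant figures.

μ = GM = 6.674×10⁻¹¹ × 3.301×10²³ = 2.203×10¹³ m³/s².
Semi-major axis a = (r_p + r_a)/2 = 5032.0 km = 5.032×10⁶ m.
Vis-viva: v² = μ(2/r − 1/a) = 2.203×10¹³ × (2.856×10⁻⁷ − 1.987×10⁻⁷) = 1.915×10⁶ m²/s².
v = 1384 m/s.

v ≈ 1380 m/s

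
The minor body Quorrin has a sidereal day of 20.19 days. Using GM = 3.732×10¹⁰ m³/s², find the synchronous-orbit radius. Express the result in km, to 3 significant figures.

r_sync ≈ 14200 km

T = 20.19 days = 1.744×10⁶ s.
A synchronous orbit has period T, so by Kepler's third law a = (μT²/4π²)^(1/3).
μT²/4π² = 3.732×10¹⁰ × (1.744×10⁶)² / 39.48 = 2.877×10²¹ m³.
a = 1.422×10⁷ m = 14222 km.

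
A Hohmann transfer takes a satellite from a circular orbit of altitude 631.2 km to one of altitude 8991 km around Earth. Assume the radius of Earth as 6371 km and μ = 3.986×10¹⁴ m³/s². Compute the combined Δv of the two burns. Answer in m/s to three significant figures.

Δv_total ≈ 2360 m/s

r₁ = 6371 + 631.2 = 7002.2 km = 7.0022×10⁶ m.
r₂ = 6371 + 8991 = 15362 km = 1.5362×10⁷ m.
Transfer ellipse a_t = (r₁ + r₂)/2 = 1.118×10⁷ m.
At r₁: circular v_c1 = √(μ/r₁) = 7545 m/s; transfer-perigee v_p = √[μ(2/r₁ − 1/a_t)] = 8843 m/s.
Δv₁ = v_p − v_c1 = 1298 m/s.
At r₂: circular v_c2 = √(μ/r₂) = 5094 m/s; transfer-apogee v_a = √[μ(2/r₂ − 1/a_t)] = 4031 m/s.
Δv₂ = v_c2 − v_a = 1063 m/s.
Total Δv = Δv₁ + Δv₂ = 2361 m/s.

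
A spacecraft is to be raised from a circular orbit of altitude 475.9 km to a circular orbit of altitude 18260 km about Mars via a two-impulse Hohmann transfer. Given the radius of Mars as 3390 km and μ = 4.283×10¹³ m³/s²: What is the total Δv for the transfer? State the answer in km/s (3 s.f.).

Δv_total ≈ 1.64 km/s

r₁ = 3390 + 475.9 = 3865.9 km = 3.8659×10⁶ m.
r₂ = 3390 + 18260 = 21650 km = 2.1650×10⁷ m.
Transfer ellipse a_t = (r₁ + r₂)/2 = 1.276×10⁷ m.
At r₁: circular v_c1 = √(μ/r₁) = 3329 m/s; transfer-periapsis v_p = √[μ(2/r₁ − 1/a_t)] = 4336 m/s.
Δv₁ = v_p − v_c1 = 1007 m/s.
At r₂: circular v_c2 = √(μ/r₂) = 1407 m/s; transfer-apoapsis v_a = √[μ(2/r₂ − 1/a_t)] = 774.2 m/s.
Δv₂ = v_c2 − v_a = 632.3 m/s.
Total Δv = Δv₁ + Δv₂ = 1640 m/s = 1.640 km/s.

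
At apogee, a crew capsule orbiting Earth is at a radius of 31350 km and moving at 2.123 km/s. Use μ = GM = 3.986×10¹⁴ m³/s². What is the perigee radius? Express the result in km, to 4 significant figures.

perigee radius ≈ 6754 km

r_a = 3.135×10⁷ m.
Specific energy ε = v²/2 − μ/r = -1.046×10⁷ J/kg, so a = −μ/(2ε) = 1.905×10⁷ m.
The apsides satisfy r_p + r_a = 2a, so the perigee radius is 2a − r_a = 6.754×10⁶ m = 6753.6 km.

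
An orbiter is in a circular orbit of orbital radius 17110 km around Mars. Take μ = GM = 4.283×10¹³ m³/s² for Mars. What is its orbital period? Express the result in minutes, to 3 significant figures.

T ≈ 1130 minutes

r = 17110 km = 1.711×10⁷ m.
Kepler's third law: T = 2π√(r³/μ) = 2π√((1.711×10⁷)³ / 4.283×10¹³).
r³/μ = 1.170×10⁸ s², so T = 2π × 1.081×10⁴ = 6.795×10⁴ s.
Converting: 6.795×10⁴ s ÷ 60.00 = 1132 minutes.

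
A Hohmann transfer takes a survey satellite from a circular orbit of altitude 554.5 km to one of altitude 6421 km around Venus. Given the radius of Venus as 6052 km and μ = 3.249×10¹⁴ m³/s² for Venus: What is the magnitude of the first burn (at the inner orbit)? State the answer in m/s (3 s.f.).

Δv ≈ 1010 m/s

r₁ = 6052 + 554.5 = 6606.5 km = 6.6065×10⁶ m.
r₂ = 6052 + 6421 = 12473 km = 1.2473×10⁷ m.
Transfer ellipse a_t = (r₁ + r₂)/2 = 9.540×10⁶ m.
At r₁: circular v_c1 = √(μ/r₁) = 7013 m/s; transfer-periapsis v_p = √[μ(2/r₁ − 1/a_t)] = 8019 m/s.
Δv₁ = v_p − v_c1 = 1006 m/s.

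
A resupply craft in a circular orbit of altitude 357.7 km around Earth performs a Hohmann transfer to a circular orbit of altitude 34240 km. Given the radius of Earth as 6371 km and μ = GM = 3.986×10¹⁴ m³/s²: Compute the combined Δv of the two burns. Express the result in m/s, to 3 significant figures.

Δv_total ≈ 3850 m/s

r₁ = 6371 + 357.7 = 6728.7 km = 6.7287×10⁶ m.
r₂ = 6371 + 34240 = 40611 km = 4.0611×10⁷ m.
Transfer ellipse a_t = (r₁ + r₂)/2 = 2.367×10⁷ m.
At r₁: circular v_c1 = √(μ/r₁) = 7697 m/s; transfer-perigee v_p = √[μ(2/r₁ − 1/a_t)] = 10080 m/s.
Δv₁ = v_p − v_c1 = 2385 m/s.
At r₂: circular v_c2 = √(μ/r₂) = 3133 m/s; transfer-apogee v_a = √[μ(2/r₂ − 1/a_t)] = 1670 m/s.
Δv₂ = v_c2 − v_a = 1463 m/s.
Total Δv = Δv₁ + Δv₂ = 3847 m/s.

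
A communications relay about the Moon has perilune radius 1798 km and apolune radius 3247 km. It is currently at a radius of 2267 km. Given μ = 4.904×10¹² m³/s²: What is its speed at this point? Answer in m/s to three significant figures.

Semi-major axis a = (r_p + r_a)/2 = 2522.5 km = 2.522×10⁶ m.
Vis-viva: v² = μ(2/r − 1/a) = 4.904×10¹² × (8.822×10⁻⁷ − 3.964×10⁻⁷) = 2.382×10⁶ m²/s².
v = 1543 m/s.

v ≈ 1540 m/s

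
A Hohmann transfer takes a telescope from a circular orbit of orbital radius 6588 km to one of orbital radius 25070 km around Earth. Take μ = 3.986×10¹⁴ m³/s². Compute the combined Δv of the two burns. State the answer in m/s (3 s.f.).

Δv_total ≈ 3430 m/s

r₁ = 6588 km = 6.588×10⁶ m.
r₂ = 25070 km = 2.507×10⁷ m.
Transfer ellipse a_t = (r₁ + r₂)/2 = 1.583×10⁷ m.
At r₁: circular v_c1 = √(μ/r₁) = 7778 m/s; transfer-perigee v_p = √[μ(2/r₁ − 1/a_t)] = 9789 m/s.
Δv₁ = v_p − v_c1 = 2011 m/s.
At r₂: circular v_c2 = √(μ/r₂) = 3987 m/s; transfer-apogee v_a = √[μ(2/r₂ − 1/a_t)] = 2572 m/s.
Δv₂ = v_c2 − v_a = 1415 m/s.
Total Δv = Δv₁ + Δv₂ = 3426 m/s.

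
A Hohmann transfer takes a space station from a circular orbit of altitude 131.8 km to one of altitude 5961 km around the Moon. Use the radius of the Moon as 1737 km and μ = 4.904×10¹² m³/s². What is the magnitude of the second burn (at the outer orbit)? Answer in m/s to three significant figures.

r₁ = 1737 + 131.8 = 1868.8 km = 1.8688×10⁶ m.
r₂ = 1737 + 5961 = 7698.0 km = 7.6980×10⁶ m.
Transfer ellipse a_t = (r₁ + r₂)/2 = 4.783×10⁶ m.
At r₁: circular v_c1 = √(μ/r₁) = 1620 m/s; transfer-perilune v_p = √[μ(2/r₁ − 1/a_t)] = 2055 m/s.
At r₂: circular v_c2 = √(μ/r₂) = 798.2 m/s; transfer-apolune v_a = √[μ(2/r₂ − 1/a_t)] = 498.9 m/s.
Δv₂ = v_c2 − v_a = 299.3 m/s.

Δv ≈ 299 m/s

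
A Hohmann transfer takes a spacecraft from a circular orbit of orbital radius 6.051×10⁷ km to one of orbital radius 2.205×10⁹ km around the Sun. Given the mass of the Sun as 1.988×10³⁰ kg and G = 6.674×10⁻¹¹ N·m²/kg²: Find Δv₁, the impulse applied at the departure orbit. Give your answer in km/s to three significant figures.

μ = GM = 6.674×10⁻¹¹ × 1.988×10³⁰ = 1.327×10²⁰ m³/s².
r₁ = 6.051×10⁷ km = 6.051×10¹⁰ m.
r₂ = 2.205×10⁹ km = 2.205×10¹² m.
Transfer ellipse a_t = (r₁ + r₂)/2 = 1.133×10¹² m.
At r₁: circular v_c1 = √(μ/r₁) = 46830 m/s; transfer-perihelion v_p = √[μ(2/r₁ − 1/a_t)] = 65330 m/s.
Δv₁ = v_p − v_c1 = 18510 m/s.
= 18.51 km/s.

Δv ≈ 18.5 km/s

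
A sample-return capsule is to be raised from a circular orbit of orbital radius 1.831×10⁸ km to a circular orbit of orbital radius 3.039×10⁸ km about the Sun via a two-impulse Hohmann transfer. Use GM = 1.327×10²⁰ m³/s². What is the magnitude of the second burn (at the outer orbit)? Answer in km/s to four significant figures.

r₁ = 1.831×10⁸ km = 1.831×10¹¹ m.
r₂ = 3.039×10⁸ km = 3.039×10¹¹ m.
Transfer ellipse a_t = (r₁ + r₂)/2 = 2.435×10¹¹ m.
At r₁: circular v_c1 = √(μ/r₁) = 26920 m/s; transfer-perihelion v_p = √[μ(2/r₁ − 1/a_t)] = 30080 m/s.
At r₂: circular v_c2 = √(μ/r₂) = 20900 m/s; transfer-aphelion v_a = √[μ(2/r₂ − 1/a_t)] = 18120 m/s.
Δv₂ = v_c2 − v_a = 2776 m/s.
= 2.776 km/s.

Δv ≈ 2.776 km/s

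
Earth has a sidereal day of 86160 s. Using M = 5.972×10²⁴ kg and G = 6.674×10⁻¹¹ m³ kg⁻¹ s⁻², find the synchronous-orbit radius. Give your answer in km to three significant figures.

μ = GM = 6.674×10⁻¹¹ × 5.972×10²⁴ = 3.986×10¹⁴ m³/s².
A synchronous orbit has period T, so by Kepler's third law a = (μT²/4π²)^(1/3).
μT²/4π² = 3.986×10¹⁴ × (8.616×10⁴)² / 39.48 = 7.495×10²² m³.
a = 4.216×10⁷ m = 42162 km.

r_sync ≈ 42200 km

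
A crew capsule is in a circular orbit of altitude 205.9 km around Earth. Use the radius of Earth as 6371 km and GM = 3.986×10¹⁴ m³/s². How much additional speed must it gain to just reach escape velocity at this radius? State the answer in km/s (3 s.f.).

Δv ≈ 3.22 km/s

r = 6371 + 205.9 = 6576.9 km = 6.5769×10⁶ m.
Circular speed v_c = √(μ/r) = 7785 m/s.
Escape speed v_esc = √(2μ/r) = √2 × v_c = 11010 m/s.
Δv = v_esc − v_c = 3225 m/s = 3.225 km/s.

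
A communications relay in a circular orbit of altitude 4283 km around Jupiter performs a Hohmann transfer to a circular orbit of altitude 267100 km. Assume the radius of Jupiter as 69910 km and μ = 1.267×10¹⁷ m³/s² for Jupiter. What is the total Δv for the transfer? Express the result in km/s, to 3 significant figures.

Δv_total ≈ 19.3 km/s

r₁ = 69910 + 4283 = 74193 km = 7.4193×10⁷ m.
r₂ = 69910 + 267100 = 337010 km = 3.3701×10⁸ m.
Transfer ellipse a_t = (r₁ + r₂)/2 = 2.056×10⁸ m.
At r₁: circular v_c1 = √(μ/r₁) = 41320 m/s; transfer-perijove v_p = √[μ(2/r₁ − 1/a_t)] = 52910 m/s.
Δv₁ = v_p − v_c1 = 11580 m/s.
At r₂: circular v_c2 = √(μ/r₂) = 19390 m/s; transfer-apojove v_a = √[μ(2/r₂ − 1/a_t)] = 11650 m/s.
Δv₂ = v_c2 − v_a = 7742 m/s.
Total Δv = Δv₁ + Δv₂ = 19320 m/s = 19.32 km/s.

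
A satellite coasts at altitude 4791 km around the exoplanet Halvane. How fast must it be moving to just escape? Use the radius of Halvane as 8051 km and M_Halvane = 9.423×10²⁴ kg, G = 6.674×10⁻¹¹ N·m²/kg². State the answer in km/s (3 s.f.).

v_esc ≈ 9.90 km/s

μ = GM = 6.674×10⁻¹¹ × 9.423×10²⁴ = 6.289×10¹⁴ m³/s².
r = 8051 + 4791 = 12842 km = 1.2842×10⁷ m.
Escape speed v_esc = √(2μ/r) = √(2 × 6.289×10¹⁴ / 1.284×10⁷) = √(9.794×10⁷) = 9897 m/s.
= 9.897 km/s.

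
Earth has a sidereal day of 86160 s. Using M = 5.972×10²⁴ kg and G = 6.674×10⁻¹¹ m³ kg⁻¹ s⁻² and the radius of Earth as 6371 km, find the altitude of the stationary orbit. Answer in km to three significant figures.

h_sync ≈ 35800 km

μ = GM = 6.674×10⁻¹¹ × 5.972×10²⁴ = 3.986×10¹⁴ m³/s².
A synchronous orbit has period T, so by Kepler's third law a = (μT²/4π²)^(1/3).
μT²/4π² = 3.986×10¹⁴ × (8.616×10⁴)² / 39.48 = 7.495×10²² m³.
a = 4.216×10⁷ m = 42162 km.
Altitude h = a − R = 42162 − 6371 = 35791 km.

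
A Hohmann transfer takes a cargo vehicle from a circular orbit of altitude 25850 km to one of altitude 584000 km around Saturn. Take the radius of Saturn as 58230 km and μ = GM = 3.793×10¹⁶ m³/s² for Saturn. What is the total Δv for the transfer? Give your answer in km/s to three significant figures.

Δv_total ≈ 11.0 km/s

r₁ = 58230 + 25850 = 84080 km = 8.4080×10⁷ m.
r₂ = 58230 + 584000 = 642230 km = 6.4223×10⁸ m.
Transfer ellipse a_t = (r₁ + r₂)/2 = 3.632×10⁸ m.
At r₁: circular v_c1 = √(μ/r₁) = 21240 m/s; transfer-perikrone v_p = √[μ(2/r₁ − 1/a_t)] = 28250 m/s.
Δv₁ = v_p − v_c1 = 7006 m/s.
At r₂: circular v_c2 = √(μ/r₂) = 7685 m/s; transfer-apokrone v_a = √[μ(2/r₂ − 1/a_t)] = 3698 m/s.
Δv₂ = v_c2 − v_a = 3987 m/s.
Total Δv = Δv₁ + Δv₂ = 10990 m/s = 10.99 km/s.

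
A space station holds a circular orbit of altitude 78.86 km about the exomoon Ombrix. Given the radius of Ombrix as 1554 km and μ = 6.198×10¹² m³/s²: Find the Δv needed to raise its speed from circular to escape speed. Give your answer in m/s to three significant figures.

Δv ≈ 807 m/s

r = 1554 + 78.86 = 1632.9 km = 1.6329×10⁶ m.
Circular speed v_c = √(μ/r) = 1948 m/s.
Escape speed v_esc = √(2μ/r) = √2 × v_c = 2755 m/s.
Δv = v_esc − v_c = 807.0 m/s.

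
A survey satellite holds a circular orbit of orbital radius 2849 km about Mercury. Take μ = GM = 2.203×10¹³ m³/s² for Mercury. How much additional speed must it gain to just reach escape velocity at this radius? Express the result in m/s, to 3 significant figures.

Δv ≈ 1150 m/s

r = 2849 km = 2.849×10⁶ m.
Circular speed v_c = √(μ/r) = 2781 m/s.
Escape speed v_esc = √(2μ/r) = √2 × v_c = 3933 m/s.
Δv = v_esc − v_c = 1152 m/s.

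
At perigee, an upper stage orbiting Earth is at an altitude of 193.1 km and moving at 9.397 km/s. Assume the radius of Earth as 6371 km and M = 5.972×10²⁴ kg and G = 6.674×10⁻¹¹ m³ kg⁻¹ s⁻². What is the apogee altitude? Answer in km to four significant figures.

μ = GM = 6.674×10⁻¹¹ × 5.972×10²⁴ = 3.986×10¹⁴ m³/s².
r_p = 6371 + 193.1 = 6564.1 km = 6.564×10⁶ m.
Specific energy ε = v²/2 − μ/r = -1.657×10⁷ J/kg, so a = −μ/(2ε) = 1.203×10⁷ m.
The apsides satisfy r_p + r_a = 2a, so the apogee radius is 2a − r_p = 1.749×10⁷ m = 17493 km.
Apogee altitude = 17493 − 6371 = 11122 km.

apogee altitude ≈ 11120 km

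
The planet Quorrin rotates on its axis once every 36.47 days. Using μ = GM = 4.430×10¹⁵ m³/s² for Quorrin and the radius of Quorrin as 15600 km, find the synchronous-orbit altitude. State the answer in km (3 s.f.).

h_sync ≈ 1.02×10⁶ km

T = 36.47 days = 3.151×10⁶ s.
A synchronous orbit has period T, so by Kepler's third law a = (μT²/4π²)^(1/3).
μT²/4π² = 4.430×10¹⁵ × (3.151×10⁶)² / 39.48 = 1.114×10²⁷ m³.
a = 1.037×10⁹ m = 1.0367×10⁶ km.
Altitude h = a − R = 1.0367×10⁶ − 15600 = 1.0211×10⁶ km.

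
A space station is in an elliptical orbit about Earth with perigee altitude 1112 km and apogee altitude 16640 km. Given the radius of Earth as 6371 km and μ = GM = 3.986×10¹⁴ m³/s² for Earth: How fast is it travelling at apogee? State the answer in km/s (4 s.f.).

r_p = 6371 + 1112 = 7483.0 km = 7.4830×10⁶ m.
r_a = 6371 + 16640 = 23011 km = 2.3011×10⁷ m.
Semi-major axis a = (r_p + r_a)/2 = 15247 km = 1.525×10⁷ m.
Vis-viva: v² = μ(2/r − 1/a) = 3.986×10¹⁴ × (8.691×10⁻⁸ − 6.559×10⁻⁸) = 8.501×10⁶ m²/s².
v = 2916 m/s = 2.916 km/s.

v ≈ 2.916 km/s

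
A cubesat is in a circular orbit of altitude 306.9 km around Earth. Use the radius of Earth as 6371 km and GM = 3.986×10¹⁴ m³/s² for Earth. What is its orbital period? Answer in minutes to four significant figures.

r = 6371 + 306.9 = 6677.9 km = 6.6779×10⁶ m.
Kepler's third law: T = 2π√(r³/μ) = 2π√((6.678×10⁶)³ / 3.986×10¹⁴).
r³/μ = 7.471×10⁵ s², so T = 2π × 8.644×10² = 5.431×10³ s.
Converting: 5.431×10³ s ÷ 60.00 = 90.51 minutes.

T ≈ 90.51 minutes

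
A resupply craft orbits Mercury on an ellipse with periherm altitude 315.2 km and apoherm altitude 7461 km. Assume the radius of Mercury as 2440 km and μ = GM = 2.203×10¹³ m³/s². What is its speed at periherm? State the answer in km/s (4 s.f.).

v ≈ 3.537 km/s

r_p = 2440 + 315.2 = 2755.2 km = 2.7552×10⁶ m.
r_a = 2440 + 7461 = 9901.0 km = 9.9010×10⁶ m.
Semi-major axis a = (r_p + r_a)/2 = 6328.1 km = 6.328×10⁶ m.
Vis-viva: v² = μ(2/r − 1/a) = 2.203×10¹³ × (7.259×10⁻⁷ − 1.580×10⁻⁷) = 1.251×10⁷ m²/s².
v = 3537 m/s = 3.537 km/s.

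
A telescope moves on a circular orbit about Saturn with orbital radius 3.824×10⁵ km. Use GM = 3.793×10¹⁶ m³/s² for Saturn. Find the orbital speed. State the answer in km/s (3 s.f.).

r = 3.824×10⁵ km = 3.824×10⁸ m.
For a circular orbit v = √(μ/r) = √(3.793×10¹⁶ / 3.824×10⁸) = √(9.919×10⁷) = 9959 m/s.
That is 9.959 km/s.

v ≈ 9.96 km/s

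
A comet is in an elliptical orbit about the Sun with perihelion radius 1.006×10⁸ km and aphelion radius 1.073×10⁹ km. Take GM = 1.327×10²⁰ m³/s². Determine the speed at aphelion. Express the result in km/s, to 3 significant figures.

v ≈ 4.60 km/s

Semi-major axis a = (r_p + r_a)/2 = 5.8680×10⁸ km = 5.868×10¹¹ m.
Vis-viva: v² = μ(2/r − 1/a) = 1.327×10²⁰ × (1.864×10⁻¹² − 1.704×10⁻¹²) = 2.120×10⁷ m²/s².
v = 4605 m/s = 4.605 km/s.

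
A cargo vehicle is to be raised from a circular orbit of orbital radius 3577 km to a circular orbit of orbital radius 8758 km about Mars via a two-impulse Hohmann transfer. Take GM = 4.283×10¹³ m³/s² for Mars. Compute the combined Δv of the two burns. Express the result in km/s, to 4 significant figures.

r₁ = 3577 km = 3.577×10⁶ m.
r₂ = 8758 km = 8.758×10⁶ m.
Transfer ellipse a_t = (r₁ + r₂)/2 = 6.168×10⁶ m.
At r₁: circular v_c1 = √(μ/r₁) = 3460 m/s; transfer-periapsis v_p = √[μ(2/r₁ − 1/a_t)] = 4123 m/s.
Δv₁ = v_p − v_c1 = 663.2 m/s.
At r₂: circular v_c2 = √(μ/r₂) = 2211 m/s; transfer-apoapsis v_a = √[μ(2/r₂ − 1/a_t)] = 1684 m/s.
Δv₂ = v_c2 − v_a = 527.3 m/s.
Total Δv = Δv₁ + Δv₂ = 1190 m/s = 1.190 km/s.

Δv_total ≈ 1.190 km/s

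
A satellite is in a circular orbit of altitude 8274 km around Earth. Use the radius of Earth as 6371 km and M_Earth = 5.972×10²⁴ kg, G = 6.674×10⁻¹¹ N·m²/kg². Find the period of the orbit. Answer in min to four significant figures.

μ = GM = 6.674×10⁻¹¹ × 5.972×10²⁴ = 3.986×10¹⁴ m³/s².
r = 6371 + 8274 = 14645 km = 1.4645×10⁷ m.
Kepler's third law: T = 2π√(r³/μ) = 2π√((1.464×10⁷)³ / 3.986×10¹⁴).
r³/μ = 7.881×10⁶ s², so T = 2π × 2.807×10³ = 1.764×10⁴ s.
Converting: 1.764×10⁴ s ÷ 60.00 = 294.0 min.

T ≈ 294.0 min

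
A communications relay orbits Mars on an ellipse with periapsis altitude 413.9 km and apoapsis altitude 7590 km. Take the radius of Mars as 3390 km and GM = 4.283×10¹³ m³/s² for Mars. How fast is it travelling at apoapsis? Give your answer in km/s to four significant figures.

v ≈ 1.417 km/s

r_p = 3390 + 413.9 = 3803.9 km = 3.8039×10⁶ m.
r_a = 3390 + 7590 = 10980 km = 1.0980×10⁷ m.
Semi-major axis a = (r_p + r_a)/2 = 7391.9 km = 7.392×10⁶ m.
Vis-viva: v² = μ(2/r − 1/a) = 4.283×10¹³ × (1.821×10⁻⁷ − 1.353×10⁻⁷) = 2.007×10⁶ m²/s².
v = 1417 m/s = 1.417 km/s.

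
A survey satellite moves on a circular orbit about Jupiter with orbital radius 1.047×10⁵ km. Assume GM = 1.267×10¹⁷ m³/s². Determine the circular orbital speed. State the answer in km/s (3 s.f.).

r = 1.047×10⁵ km = 1.047×10⁸ m.
For a circular orbit v = √(μ/r) = √(1.267×10¹⁷ / 1.047×10⁸) = √(1.210×10⁹) = 34790 m/s.
That is 34.79 km/s.

v ≈ 34.8 km/s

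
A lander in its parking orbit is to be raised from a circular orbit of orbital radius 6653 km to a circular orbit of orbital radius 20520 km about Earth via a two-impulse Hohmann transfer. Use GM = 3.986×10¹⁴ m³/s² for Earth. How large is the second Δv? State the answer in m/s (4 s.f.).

r₁ = 6653 km = 6.653×10⁶ m.
r₂ = 20520 km = 2.052×10⁷ m.
Transfer ellipse a_t = (r₁ + r₂)/2 = 1.359×10⁷ m.
At r₁: circular v_c1 = √(μ/r₁) = 7740 m/s; transfer-perigee v_p = √[μ(2/r₁ − 1/a_t)] = 9513 m/s.
At r₂: circular v_c2 = √(μ/r₂) = 4407 m/s; transfer-apogee v_a = √[μ(2/r₂ − 1/a_t)] = 3084 m/s.
Δv₂ = v_c2 − v_a = 1323 m/s.

Δv ≈ 1323 m/s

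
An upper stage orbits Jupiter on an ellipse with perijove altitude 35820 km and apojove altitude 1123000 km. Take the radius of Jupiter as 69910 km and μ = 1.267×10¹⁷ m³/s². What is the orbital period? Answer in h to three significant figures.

T ≈ 81.1 h

r_p = 69910 + 35820 = 105730 km = 1.0573×10⁸ m.
r_a = 69910 + 1123000 = 1192900 km = 1.1929×10⁹ m.
Semi-major axis a = (r_p + r_a)/2 = (1.0573×10⁵ + 1.1929×10⁶)/2 = 6.4932×10⁵ km = 6.493×10⁸ m.
By Kepler's third law T = 2π√(a³/μ) = 2π × 4.648×10⁴ = 2.921×10⁵ s.
= 81.13 h.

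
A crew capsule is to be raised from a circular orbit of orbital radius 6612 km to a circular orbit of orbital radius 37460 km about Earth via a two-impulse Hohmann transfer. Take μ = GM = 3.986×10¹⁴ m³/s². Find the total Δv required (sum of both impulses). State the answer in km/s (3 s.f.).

Δv_total ≈ 3.83 km/s

r₁ = 6612 km = 6.612×10⁶ m.
r₂ = 37460 km = 3.746×10⁷ m.
Transfer ellipse a_t = (r₁ + r₂)/2 = 2.204×10⁷ m.
At r₁: circular v_c1 = √(μ/r₁) = 7764 m/s; transfer-perigee v_p = √[μ(2/r₁ − 1/a_t)] = 10120 m/s.
Δv₁ = v_p − v_c1 = 2359 m/s.
At r₂: circular v_c2 = √(μ/r₂) = 3262 m/s; transfer-apogee v_a = √[μ(2/r₂ − 1/a_t)] = 1787 m/s.
Δv₂ = v_c2 − v_a = 1475 m/s.
Total Δv = Δv₁ + Δv₂ = 3834 m/s = 3.834 km/s.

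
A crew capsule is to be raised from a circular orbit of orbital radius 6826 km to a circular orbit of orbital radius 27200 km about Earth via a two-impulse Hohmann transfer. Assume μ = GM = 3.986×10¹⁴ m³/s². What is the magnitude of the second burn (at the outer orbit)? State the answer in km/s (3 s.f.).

Δv ≈ 1.40 km/s

r₁ = 6826 km = 6.826×10⁶ m.
r₂ = 27200 km = 2.720×10⁷ m.
Transfer ellipse a_t = (r₁ + r₂)/2 = 1.701×10⁷ m.
At r₁: circular v_c1 = √(μ/r₁) = 7642 m/s; transfer-perigee v_p = √[μ(2/r₁ − 1/a_t)] = 9662 m/s.
At r₂: circular v_c2 = √(μ/r₂) = 3828 m/s; transfer-apogee v_a = √[μ(2/r₂ − 1/a_t)] = 2425 m/s.
Δv₂ = v_c2 − v_a = 1403 m/s.
= 1.403 km/s.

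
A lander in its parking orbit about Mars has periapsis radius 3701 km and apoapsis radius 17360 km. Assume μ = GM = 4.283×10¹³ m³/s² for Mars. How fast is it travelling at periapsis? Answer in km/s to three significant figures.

v ≈ 4.37 km/s

Semi-major axis a = (r_p + r_a)/2 = 10530 km = 1.053×10⁷ m.
Vis-viva: v² = μ(2/r − 1/a) = 4.283×10¹³ × (5.404×10⁻⁷ − 9.496×10⁻⁸) = 1.908×10⁷ m²/s².
v = 4368 m/s = 4.368 km/s.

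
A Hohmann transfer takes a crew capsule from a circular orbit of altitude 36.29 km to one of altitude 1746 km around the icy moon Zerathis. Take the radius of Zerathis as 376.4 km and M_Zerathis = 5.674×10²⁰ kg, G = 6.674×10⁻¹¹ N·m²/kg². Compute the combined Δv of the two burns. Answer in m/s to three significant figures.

Δv_total ≈ 146 m/s

μ = GM = 6.674×10⁻¹¹ × 5.674×10²⁰ = 3.787×10¹⁰ m³/s².
r₁ = 376.4 + 36.29 = 412.69 km = 4.1269×10⁵ m.
r₂ = 376.4 + 1746 = 2122.4 km = 2.1224×10⁶ m.
Transfer ellipse a_t = (r₁ + r₂)/2 = 1.268×10⁶ m.
At r₁: circular v_c1 = √(μ/r₁) = 302.9 m/s; transfer-periapsis v_p = √[μ(2/r₁ − 1/a_t)] = 392.0 m/s.
Δv₁ = v_p − v_c1 = 89.06 m/s.
At r₂: circular v_c2 = √(μ/r₂) = 133.6 m/s; transfer-apoapsis v_a = √[μ(2/r₂ − 1/a_t)] = 76.22 m/s.
Δv₂ = v_c2 − v_a = 57.36 m/s.
Total Δv = Δv₁ + Δv₂ = 146.4 m/s.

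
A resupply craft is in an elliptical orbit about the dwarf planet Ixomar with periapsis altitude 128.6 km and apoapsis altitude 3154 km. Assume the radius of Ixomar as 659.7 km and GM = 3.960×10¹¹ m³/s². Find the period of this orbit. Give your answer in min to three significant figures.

r_p = 659.7 + 128.6 = 788.30 km = 7.8830×10⁵ m.
r_a = 659.7 + 3154 = 3813.7 km = 3.8137×10⁶ m.
Semi-major axis a = (r_p + r_a)/2 = (788.30 + 3813.7)/2 = 2301.0 km = 2.301×10⁶ m.
By Kepler's third law T = 2π√(a³/μ) = 2π × 5.547×10³ = 3.485×10⁴ s.
= 580.8 min.

T ≈ 581 min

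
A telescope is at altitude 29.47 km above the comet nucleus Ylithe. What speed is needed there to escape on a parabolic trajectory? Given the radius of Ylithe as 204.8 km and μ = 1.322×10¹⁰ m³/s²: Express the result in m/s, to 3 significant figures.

v_esc ≈ 336 m/s

r = 204.8 + 29.47 = 234.27 km = 2.3427×10⁵ m.
Escape speed v_esc = √(2μ/r) = √(2 × 1.322×10¹⁰ / 2.343×10⁵) = √(1.129×10⁵) = 335.9 m/s.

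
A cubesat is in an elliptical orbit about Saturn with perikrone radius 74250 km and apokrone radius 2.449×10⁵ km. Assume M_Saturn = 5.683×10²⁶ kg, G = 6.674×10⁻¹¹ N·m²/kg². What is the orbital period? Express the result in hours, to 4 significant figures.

μ = GM = 6.674×10⁻¹¹ × 5.683×10²⁶ = 3.793×10¹⁶ m³/s².
Semi-major axis a = (r_p + r_a)/2 = (74250 + 2.4490×10⁵)/2 = 1.5958×10⁵ km = 1.596×10⁸ m.
By Kepler's third law T = 2π√(a³/μ) = 2π × 1.035×10⁴ = 6.503×10⁴ s.
= 18.07 hours.

T ≈ 18.07 hours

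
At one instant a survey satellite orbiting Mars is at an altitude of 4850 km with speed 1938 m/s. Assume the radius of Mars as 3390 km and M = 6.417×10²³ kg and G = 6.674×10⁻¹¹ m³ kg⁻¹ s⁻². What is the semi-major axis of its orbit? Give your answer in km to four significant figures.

μ = GM = 6.674×10⁻¹¹ × 6.417×10²³ = 4.283×10¹³ m³/s².
r = 3390 + 4850 = 8240.0 km = 8.240×10⁶ m.
Vis-viva rearranged: 1/a = 2/r − v²/μ = 2.427×10⁻⁷ − 8.770×10⁻⁸ = 1.550×10⁻⁷ m⁻¹.
a = 6.451×10⁶ m = 6450.8 km.

a ≈ 6451 km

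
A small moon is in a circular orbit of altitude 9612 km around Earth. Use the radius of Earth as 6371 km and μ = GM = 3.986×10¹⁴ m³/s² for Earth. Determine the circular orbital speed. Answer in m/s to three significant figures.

r = 6371 + 9612 = 15983 km = 1.5983×10⁷ m.
For a circular orbit v = √(μ/r) = √(3.986×10¹⁴ / 1.598×10⁷) = √(2.494×10⁷) = 4994 m/s.

v ≈ 4990 m/s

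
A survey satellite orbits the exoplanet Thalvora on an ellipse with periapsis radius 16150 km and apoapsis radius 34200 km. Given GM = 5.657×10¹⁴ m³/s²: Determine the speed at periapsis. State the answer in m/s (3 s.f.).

Semi-major axis a = (r_p + r_a)/2 = 25175 km = 2.518×10⁷ m.
Vis-viva: v² = μ(2/r − 1/a) = 5.657×10¹⁴ × (1.238×10⁻⁷ − 3.972×10⁻⁸) = 4.759×10⁷ m²/s².
v = 6898 m/s.

v ≈ 6900 m/s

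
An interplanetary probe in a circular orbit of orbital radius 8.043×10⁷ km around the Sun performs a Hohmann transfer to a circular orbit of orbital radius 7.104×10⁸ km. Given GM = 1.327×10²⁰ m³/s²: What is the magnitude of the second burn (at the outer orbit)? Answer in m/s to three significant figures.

r₁ = 8.043×10⁷ km = 8.043×10¹⁰ m.
r₂ = 7.104×10⁸ km = 7.104×10¹¹ m.
Transfer ellipse a_t = (r₁ + r₂)/2 = 3.954×10¹¹ m.
At r₁: circular v_c1 = √(μ/r₁) = 40620 m/s; transfer-perihelion v_p = √[μ(2/r₁ − 1/a_t)] = 54440 m/s.
At r₂: circular v_c2 = √(μ/r₂) = 13670 m/s; transfer-aphelion v_a = √[μ(2/r₂ − 1/a_t)] = 6164 m/s.
Δv₂ = v_c2 − v_a = 7503 m/s.

Δv ≈ 7500 m/s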